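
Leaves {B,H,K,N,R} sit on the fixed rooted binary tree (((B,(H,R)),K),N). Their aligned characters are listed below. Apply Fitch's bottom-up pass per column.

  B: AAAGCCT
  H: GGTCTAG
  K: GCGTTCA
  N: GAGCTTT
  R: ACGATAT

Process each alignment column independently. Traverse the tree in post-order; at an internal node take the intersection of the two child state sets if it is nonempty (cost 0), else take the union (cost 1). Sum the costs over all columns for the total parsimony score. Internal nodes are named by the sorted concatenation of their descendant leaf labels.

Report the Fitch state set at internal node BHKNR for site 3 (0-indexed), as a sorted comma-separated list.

C

site 0, node HR: H={G} ∪ R={A} → {A,G} (+1)
site 0, node BHR: B={A} ∩ HR={A,G} → {A} (+0)
site 0, node BHKR: BHR={A} ∪ K={G} → {A,G} (+1)
site 0, node BHKNR: BHKR={A,G} ∩ N={G} → {G} (+0)
site 1, node HR: H={G} ∪ R={C} → {C,G} (+1)
site 1, node BHR: B={A} ∪ HR={C,G} → {A,C,G} (+1)
site 1, node BHKR: BHR={A,C,G} ∩ K={C} → {C} (+0)
site 1, node BHKNR: BHKR={C} ∪ N={A} → {A,C} (+1)
site 2, node HR: H={T} ∪ R={G} → {G,T} (+1)
site 2, node BHR: B={A} ∪ HR={G,T} → {A,G,T} (+1)
site 2, node BHKR: BHR={A,G,T} ∩ K={G} → {G} (+0)
site 2, node BHKNR: BHKR={G} ∩ N={G} → {G} (+0)
site 3, node HR: H={C} ∪ R={A} → {A,C} (+1)
site 3, node BHR: B={G} ∪ HR={A,C} → {A,C,G} (+1)
site 3, node BHKR: BHR={A,C,G} ∪ K={T} → {A,C,G,T} (+1)
site 3, node BHKNR: BHKR={A,C,G,T} ∩ N={C} → {C} (+0)
site 4, node HR: H={T} ∩ R={T} → {T} (+0)
site 4, node BHR: B={C} ∪ HR={T} → {C,T} (+1)
site 4, node BHKR: BHR={C,T} ∩ K={T} → {T} (+0)
site 4, node BHKNR: BHKR={T} ∩ N={T} → {T} (+0)
site 5, node HR: H={A} ∩ R={A} → {A} (+0)
site 5, node BHR: B={C} ∪ HR={A} → {A,C} (+1)
site 5, node BHKR: BHR={A,C} ∩ K={C} → {C} (+0)
site 5, node BHKNR: BHKR={C} ∪ N={T} → {C,T} (+1)
site 6, node HR: H={G} ∪ R={T} → {G,T} (+1)
site 6, node BHR: B={T} ∩ HR={G,T} → {T} (+0)
site 6, node BHKR: BHR={T} ∪ K={A} → {A,T} (+1)
site 6, node BHKNR: BHKR={A,T} ∩ N={T} → {T} (+0)
per-site changes: [2, 3, 2, 3, 1, 2, 2]; total = 15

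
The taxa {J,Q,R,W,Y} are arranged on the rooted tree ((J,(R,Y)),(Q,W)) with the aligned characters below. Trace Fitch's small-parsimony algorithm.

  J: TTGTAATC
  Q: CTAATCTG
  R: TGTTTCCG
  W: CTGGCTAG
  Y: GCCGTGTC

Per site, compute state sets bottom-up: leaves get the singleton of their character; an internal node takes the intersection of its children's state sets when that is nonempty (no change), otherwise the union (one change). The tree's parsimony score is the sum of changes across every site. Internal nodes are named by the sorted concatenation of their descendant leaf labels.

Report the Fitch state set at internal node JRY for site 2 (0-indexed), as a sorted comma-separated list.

C,G,T

[col 0] RY: children R:{T}, Y:{G} ∪→ {G,T}; cost 1
[col 0] JRY: children J:{T}, RY:{G,T} ∩→ {T}; cost 0
[col 0] QW: children Q:{C}, W:{C} ∩→ {C}; cost 0
[col 0] JQRWY: children JRY:{T}, QW:{C} ∪→ {C,T}; cost 1
[col 1] RY: children R:{G}, Y:{C} ∪→ {C,G}; cost 1
[col 1] JRY: children J:{T}, RY:{C,G} ∪→ {C,G,T}; cost 1
[col 1] QW: children Q:{T}, W:{T} ∩→ {T}; cost 0
[col 1] JQRWY: children JRY:{C,G,T}, QW:{T} ∩→ {T}; cost 0
[col 2] RY: children R:{T}, Y:{C} ∪→ {C,T}; cost 1
[col 2] JRY: children J:{G}, RY:{C,T} ∪→ {C,G,T}; cost 1
[col 2] QW: children Q:{A}, W:{G} ∪→ {A,G}; cost 1
[col 2] JQRWY: children JRY:{C,G,T}, QW:{A,G} ∩→ {G}; cost 0
[col 3] RY: children R:{T}, Y:{G} ∪→ {G,T}; cost 1
[col 3] JRY: children J:{T}, RY:{G,T} ∩→ {T}; cost 0
[col 3] QW: children Q:{A}, W:{G} ∪→ {A,G}; cost 1
[col 3] JQRWY: children JRY:{T}, QW:{A,G} ∪→ {A,G,T}; cost 1
[col 4] RY: children R:{T}, Y:{T} ∩→ {T}; cost 0
[col 4] JRY: children J:{A}, RY:{T} ∪→ {A,T}; cost 1
[col 4] QW: children Q:{T}, W:{C} ∪→ {C,T}; cost 1
[col 4] JQRWY: children JRY:{A,T}, QW:{C,T} ∩→ {T}; cost 0
[col 5] RY: children R:{C}, Y:{G} ∪→ {C,G}; cost 1
[col 5] JRY: children J:{A}, RY:{C,G} ∪→ {A,C,G}; cost 1
[col 5] QW: children Q:{C}, W:{T} ∪→ {C,T}; cost 1
[col 5] JQRWY: children JRY:{A,C,G}, QW:{C,T} ∩→ {C}; cost 0
[col 6] RY: children R:{C}, Y:{T} ∪→ {C,T}; cost 1
[col 6] JRY: children J:{T}, RY:{C,T} ∩→ {T}; cost 0
[col 6] QW: children Q:{T}, W:{A} ∪→ {A,T}; cost 1
[col 6] JQRWY: children JRY:{T}, QW:{A,T} ∩→ {T}; cost 0
[col 7] RY: children R:{G}, Y:{C} ∪→ {C,G}; cost 1
[col 7] JRY: children J:{C}, RY:{C,G} ∩→ {C}; cost 0
[col 7] QW: children Q:{G}, W:{G} ∩→ {G}; cost 0
[col 7] JQRWY: children JRY:{C}, QW:{G} ∪→ {C,G}; cost 1
per-site changes: [2, 2, 3, 3, 2, 3, 2, 2]; total = 19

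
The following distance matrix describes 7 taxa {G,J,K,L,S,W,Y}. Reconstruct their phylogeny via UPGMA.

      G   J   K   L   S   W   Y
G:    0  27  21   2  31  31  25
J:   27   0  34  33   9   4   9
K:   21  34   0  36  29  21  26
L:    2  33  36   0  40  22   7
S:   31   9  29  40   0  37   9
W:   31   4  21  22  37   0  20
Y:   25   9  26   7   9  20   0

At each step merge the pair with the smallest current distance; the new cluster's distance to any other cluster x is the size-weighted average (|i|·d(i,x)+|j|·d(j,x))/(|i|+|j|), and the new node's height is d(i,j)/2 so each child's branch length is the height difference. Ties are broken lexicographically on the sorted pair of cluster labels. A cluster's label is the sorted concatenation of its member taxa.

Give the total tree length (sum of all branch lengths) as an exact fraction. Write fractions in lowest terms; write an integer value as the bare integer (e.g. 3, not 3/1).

iteration 1: select G,L (d=2); attach at lengths (1, 1); label the merged cluster GL
  updated: d(GL,J)=30, d(GL,K)=57/2, d(GL,S)=71/2, d(GL,W)=53/2, d(GL,Y)=16
iteration 2: select J,W (d=4); attach at lengths (2, 2); label the merged cluster JW
  updated: d(GL,JW)=113/4, d(JW,K)=55/2, d(JW,S)=23, d(JW,Y)=29/2
iteration 3: select S,Y (d=9); attach at lengths (9/2, 9/2); label the merged cluster SY
  updated: d(GL,SY)=103/4, d(JW,SY)=75/4, d(K,SY)=55/2
iteration 4: select JW,SY (d=75/4); attach at lengths (59/8, 39/8); label the merged cluster JSWY
  updated: d(GL,JSWY)=27, d(JSWY,K)=55/2
iteration 5: select GL,JSWY (d=27); attach at lengths (25/2, 33/8); label the merged cluster GJLSWY
  updated: d(GJLSWY,K)=167/6
iteration 6: select GJLSWY,K (d=167/6); attach at lengths (5/12, 167/12); label the merged cluster GJKLSWY
final tree: (((G:1,L:1):25/2,((J:2,W:2):59/8,(S:9/2,Y:9/2):39/8):33/8):5/12,K:167/12)
total length: 1397/24

1397/24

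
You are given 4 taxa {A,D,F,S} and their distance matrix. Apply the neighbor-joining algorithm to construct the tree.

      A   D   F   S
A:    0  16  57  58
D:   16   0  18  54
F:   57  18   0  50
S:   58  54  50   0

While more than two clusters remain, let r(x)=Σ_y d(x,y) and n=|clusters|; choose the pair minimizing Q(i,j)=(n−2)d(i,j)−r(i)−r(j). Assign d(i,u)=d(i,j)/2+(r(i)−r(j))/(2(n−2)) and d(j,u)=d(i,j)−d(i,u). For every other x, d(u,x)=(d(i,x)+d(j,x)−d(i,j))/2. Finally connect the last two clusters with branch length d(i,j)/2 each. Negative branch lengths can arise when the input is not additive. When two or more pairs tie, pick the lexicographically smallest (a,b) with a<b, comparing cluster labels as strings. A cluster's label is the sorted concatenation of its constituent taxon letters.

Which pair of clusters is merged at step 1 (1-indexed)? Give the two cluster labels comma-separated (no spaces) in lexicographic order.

A,D

1. join A+D (d=16, Q=-187) ⇒ AD; edges |A|=75/4, |D|=-11/4
  updated: d(AD,F)=59/2, d(AD,S)=48
2. join AD+F (d=59/2, Q=-255/2) ⇒ ADF; edges |AD|=55/4, |F|=63/4
  updated: d(ADF,S)=137/4
3. join ADF+S (d=137/4) ⇒ ADFS; edges |ADF|=137/8, |S|=137/8
final tree: (((A:75/4,D:-11/4):55/4,F:63/4):137/8,S:137/8)
total length: 319/4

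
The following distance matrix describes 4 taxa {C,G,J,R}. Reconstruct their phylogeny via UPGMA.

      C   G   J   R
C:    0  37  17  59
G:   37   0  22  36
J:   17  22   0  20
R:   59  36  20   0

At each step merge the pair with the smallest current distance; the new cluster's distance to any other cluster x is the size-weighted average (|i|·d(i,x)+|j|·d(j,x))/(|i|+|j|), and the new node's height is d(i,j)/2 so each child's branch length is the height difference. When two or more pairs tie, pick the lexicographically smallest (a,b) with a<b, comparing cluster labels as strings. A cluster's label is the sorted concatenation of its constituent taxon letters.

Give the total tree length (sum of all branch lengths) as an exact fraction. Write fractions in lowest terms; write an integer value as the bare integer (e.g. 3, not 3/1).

739/12

1. join C+J (d=17) ⇒ CJ; edges |C|=17/2, |J|=17/2
  updated: d(CJ,G)=59/2, d(CJ,R)=79/2
2. join CJ+G (d=59/2) ⇒ CGJ; edges |CJ|=25/4, |G|=59/4
  updated: d(CGJ,R)=115/3
3. join CGJ+R (d=115/3) ⇒ CGJR; edges |CGJ|=53/12, |R|=115/6
final tree: (((C:17/2,J:17/2):25/4,G:59/4):53/12,R:115/6)
total length: 739/12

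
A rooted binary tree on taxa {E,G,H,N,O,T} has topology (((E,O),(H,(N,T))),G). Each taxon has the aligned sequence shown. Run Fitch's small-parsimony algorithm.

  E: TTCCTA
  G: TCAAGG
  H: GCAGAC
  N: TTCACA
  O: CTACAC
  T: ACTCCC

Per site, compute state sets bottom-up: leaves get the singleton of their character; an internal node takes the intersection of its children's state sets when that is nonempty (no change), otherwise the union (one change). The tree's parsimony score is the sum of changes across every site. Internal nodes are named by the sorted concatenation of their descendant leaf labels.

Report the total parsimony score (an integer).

17

EO@0: {T} ∪ {C} = {C,T} (union, +1)
NT@0: {T} ∪ {A} = {A,T} (union, +1)
HNT@0: {G} ∪ {A,T} = {A,G,T} (union, +1)
EHNOT@0: {C,T} ∩ {A,G,T} = {T} (intersection, +0)
EGHNOT@0: {T} ∩ {T} = {T} (intersection, +0)
EO@1: {T} ∩ {T} = {T} (intersection, +0)
NT@1: {T} ∪ {C} = {C,T} (union, +1)
HNT@1: {C} ∩ {C,T} = {C} (intersection, +0)
EHNOT@1: {T} ∪ {C} = {C,T} (union, +1)
EGHNOT@1: {C,T} ∩ {C} = {C} (intersection, +0)
EO@2: {C} ∪ {A} = {A,C} (union, +1)
NT@2: {C} ∪ {T} = {C,T} (union, +1)
HNT@2: {A} ∪ {C,T} = {A,C,T} (union, +1)
EHNOT@2: {A,C} ∩ {A,C,T} = {A,C} (intersection, +0)
EGHNOT@2: {A,C} ∩ {A} = {A} (intersection, +0)
EO@3: {C} ∩ {C} = {C} (intersection, +0)
NT@3: {A} ∪ {C} = {A,C} (union, +1)
HNT@3: {G} ∪ {A,C} = {A,C,G} (union, +1)
EHNOT@3: {C} ∩ {A,C,G} = {C} (intersection, +0)
EGHNOT@3: {C} ∪ {A} = {A,C} (union, +1)
EO@4: {T} ∪ {A} = {A,T} (union, +1)
NT@4: {C} ∩ {C} = {C} (intersection, +0)
HNT@4: {A} ∪ {C} = {A,C} (union, +1)
EHNOT@4: {A,T} ∩ {A,C} = {A} (intersection, +0)
EGHNOT@4: {A} ∪ {G} = {A,G} (union, +1)
EO@5: {A} ∪ {C} = {A,C} (union, +1)
NT@5: {A} ∪ {C} = {A,C} (union, +1)
HNT@5: {C} ∩ {A,C} = {C} (intersection, +0)
EHNOT@5: {A,C} ∩ {C} = {C} (intersection, +0)
EGHNOT@5: {C} ∪ {G} = {C,G} (union, +1)
per-site changes: [3, 2, 3, 3, 3, 3]; total = 17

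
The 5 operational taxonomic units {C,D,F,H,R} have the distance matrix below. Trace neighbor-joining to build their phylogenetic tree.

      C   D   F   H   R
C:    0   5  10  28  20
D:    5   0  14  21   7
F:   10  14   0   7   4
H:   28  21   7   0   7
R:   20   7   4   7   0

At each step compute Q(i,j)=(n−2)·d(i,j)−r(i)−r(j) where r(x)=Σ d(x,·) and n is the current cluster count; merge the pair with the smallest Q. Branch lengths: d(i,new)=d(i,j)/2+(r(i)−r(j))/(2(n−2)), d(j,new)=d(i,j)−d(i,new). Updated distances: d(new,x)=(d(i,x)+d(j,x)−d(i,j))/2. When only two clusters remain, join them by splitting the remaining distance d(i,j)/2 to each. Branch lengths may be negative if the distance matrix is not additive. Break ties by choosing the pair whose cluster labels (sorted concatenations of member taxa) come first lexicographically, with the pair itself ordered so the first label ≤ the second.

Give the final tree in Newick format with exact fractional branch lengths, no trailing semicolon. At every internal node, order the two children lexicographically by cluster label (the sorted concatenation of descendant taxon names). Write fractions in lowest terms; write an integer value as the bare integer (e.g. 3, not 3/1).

step 1: merge (C,D) at d=5, Q=-95; branch lengths C→31/6, D→-1/6; new cluster CD
  updated: d(CD,F)=19/2, d(CD,H)=22, d(CD,R)=11
step 2: merge (CD,F) at d=19/2, Q=-44; branch lengths CD→41/4, F→-3/4; new cluster CDF
  updated: d(CDF,H)=39/4, d(CDF,R)=11/4
step 3: merge (CDF,H) at d=39/4, Q=-39/2; branch lengths CDF→11/4, H→7; new cluster CDFH
  updated: d(CDFH,R)=0
step 4: merge (CDFH,R) at d=0; branch lengths CDFH→0, R→0; new cluster CDFHR
final tree: ((((C:31/6,D:-1/6):41/4,F:-3/4):11/4,H:7):0,R:0)
total length: 97/4

((((C:31/6,D:-1/6):41/4,F:-3/4):11/4,H:7):0,R:0)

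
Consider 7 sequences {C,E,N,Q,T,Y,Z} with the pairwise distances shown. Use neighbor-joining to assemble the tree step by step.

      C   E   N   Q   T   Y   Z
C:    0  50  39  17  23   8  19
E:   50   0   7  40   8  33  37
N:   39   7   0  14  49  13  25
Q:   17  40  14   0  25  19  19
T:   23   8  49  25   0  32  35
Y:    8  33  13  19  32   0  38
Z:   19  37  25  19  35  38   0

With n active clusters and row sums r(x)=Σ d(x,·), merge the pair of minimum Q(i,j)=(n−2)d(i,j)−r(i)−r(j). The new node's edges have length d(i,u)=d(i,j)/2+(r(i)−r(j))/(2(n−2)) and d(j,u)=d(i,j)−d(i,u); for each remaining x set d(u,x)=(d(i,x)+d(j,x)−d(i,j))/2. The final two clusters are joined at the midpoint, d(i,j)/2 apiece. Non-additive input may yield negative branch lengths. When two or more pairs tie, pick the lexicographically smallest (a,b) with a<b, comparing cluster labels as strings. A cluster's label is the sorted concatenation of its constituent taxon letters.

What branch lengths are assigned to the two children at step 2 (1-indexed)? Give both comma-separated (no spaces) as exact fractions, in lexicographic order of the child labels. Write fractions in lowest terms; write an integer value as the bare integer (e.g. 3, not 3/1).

1. join E+T (d=8, Q=-307) ⇒ ET; edges |E|=43/10, |T|=37/10
  updated: d(C,ET)=65/2, d(ET,N)=24, d(ET,Q)=57/2, d(ET,Y)=57/2, d(ET,Z)=32
2. join C+Y (d=8, Q=-190) ⇒ CY; edges |C|=41/8, |Y|=23/8
  updated: d(CY,ET)=53/2, d(CY,N)=22, d(CY,Q)=14, d(CY,Z)=49/2
3. join ET+N (d=24, Q=-124) ⇒ ENT; edges |ET|=49/3, |N|=23/3
  updated: d(CY,ENT)=49/4, d(ENT,Q)=37/4, d(ENT,Z)=33/2
4. join CY+Q (d=14, Q=-65) ⇒ CQY; edges |CY|=73/8, |Q|=39/8
  updated: d(CQY,ENT)=15/4, d(CQY,Z)=59/4
5. join CQY+ENT (d=15/4, Q=-35) ⇒ CENQTY; edges |CQY|=1, |ENT|=11/4
  updated: d(CENQTY,Z)=55/4
6. join CENQTY+Z (d=55/4) ⇒ CENQTYZ; edges |CENQTY|=55/8, |Z|=55/8
final tree: ((((C:41/8,Y:23/8):73/8,Q:39/8):1,((E:43/10,T:37/10):49/3,N:23/3):11/4):55/8,Z:55/8)
total length: 143/2

41/8,23/8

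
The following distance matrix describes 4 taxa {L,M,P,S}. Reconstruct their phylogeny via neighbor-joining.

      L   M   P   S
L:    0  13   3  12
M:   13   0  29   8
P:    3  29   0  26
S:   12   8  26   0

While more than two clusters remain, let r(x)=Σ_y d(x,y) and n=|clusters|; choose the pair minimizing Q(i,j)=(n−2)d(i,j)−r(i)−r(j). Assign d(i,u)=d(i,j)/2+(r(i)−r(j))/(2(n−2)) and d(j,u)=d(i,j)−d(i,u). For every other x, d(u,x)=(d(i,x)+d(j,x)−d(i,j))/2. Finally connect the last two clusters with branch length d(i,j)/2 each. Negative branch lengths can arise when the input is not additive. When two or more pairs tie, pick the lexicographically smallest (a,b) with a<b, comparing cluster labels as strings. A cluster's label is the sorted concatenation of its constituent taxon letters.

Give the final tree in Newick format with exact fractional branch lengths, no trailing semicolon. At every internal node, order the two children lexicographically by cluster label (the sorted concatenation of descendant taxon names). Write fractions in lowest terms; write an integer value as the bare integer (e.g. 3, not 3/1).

iteration 1: select L,P (d=3, Q=-80); attach at lengths (-6, 9); label the merged cluster LP
  updated: d(LP,M)=39/2, d(LP,S)=35/2
iteration 2: select LP,M (d=39/2, Q=-45); attach at lengths (29/2, 5); label the merged cluster LMP
  updated: d(LMP,S)=3
iteration 3: select LMP,S (d=3); attach at lengths (3/2, 3/2); label the merged cluster LMPS
final tree: (((L:-6,P:9):29/2,M:5):3/2,S:3/2)
total length: 51/2

(((L:-6,P:9):29/2,M:5):3/2,S:3/2)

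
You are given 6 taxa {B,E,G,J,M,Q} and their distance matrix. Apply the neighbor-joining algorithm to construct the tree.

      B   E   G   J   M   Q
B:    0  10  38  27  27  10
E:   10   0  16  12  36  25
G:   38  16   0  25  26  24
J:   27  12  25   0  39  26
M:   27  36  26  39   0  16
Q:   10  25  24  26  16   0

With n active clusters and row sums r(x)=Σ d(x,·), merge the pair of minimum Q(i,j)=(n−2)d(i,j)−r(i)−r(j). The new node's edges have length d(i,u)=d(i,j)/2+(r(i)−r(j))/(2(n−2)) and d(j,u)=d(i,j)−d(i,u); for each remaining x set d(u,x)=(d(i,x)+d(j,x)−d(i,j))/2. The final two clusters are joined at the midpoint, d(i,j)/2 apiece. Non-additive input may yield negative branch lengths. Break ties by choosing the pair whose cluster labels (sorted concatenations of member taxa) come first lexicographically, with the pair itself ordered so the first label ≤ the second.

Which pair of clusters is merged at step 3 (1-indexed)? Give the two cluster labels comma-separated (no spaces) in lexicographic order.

BMQ,G

step 1: merge (M,Q) at d=16, Q=-181; branch lengths M→107/8, Q→21/8; new cluster MQ
  updated: d(B,MQ)=21/2, d(E,MQ)=45/2, d(G,MQ)=17, d(J,MQ)=49/2
step 2: merge (B,MQ) at d=21/2, Q=-257/2; branch lengths B→85/12, MQ→41/12; new cluster BMQ
  updated: d(BMQ,E)=11, d(BMQ,G)=89/4, d(BMQ,J)=41/2
step 3: merge (BMQ,G) at d=89/4, Q=-145/2; branch lengths BMQ→35/4, G→27/2; new cluster BGMQ
  updated: d(BGMQ,E)=19/8, d(BGMQ,J)=93/8
step 4: merge (BGMQ,E) at d=19/8, Q=-26; branch lengths BGMQ→1, E→11/8; new cluster BEGMQ
  updated: d(BEGMQ,J)=85/8
step 5: merge (BEGMQ,J) at d=85/8; branch lengths BEGMQ→85/16, J→85/16; new cluster BEGJMQ
final tree: ((((B:85/12,(M:107/8,Q:21/8):41/12):35/4,G:27/2):1,E:11/8):85/16,J:85/16)
total length: 247/4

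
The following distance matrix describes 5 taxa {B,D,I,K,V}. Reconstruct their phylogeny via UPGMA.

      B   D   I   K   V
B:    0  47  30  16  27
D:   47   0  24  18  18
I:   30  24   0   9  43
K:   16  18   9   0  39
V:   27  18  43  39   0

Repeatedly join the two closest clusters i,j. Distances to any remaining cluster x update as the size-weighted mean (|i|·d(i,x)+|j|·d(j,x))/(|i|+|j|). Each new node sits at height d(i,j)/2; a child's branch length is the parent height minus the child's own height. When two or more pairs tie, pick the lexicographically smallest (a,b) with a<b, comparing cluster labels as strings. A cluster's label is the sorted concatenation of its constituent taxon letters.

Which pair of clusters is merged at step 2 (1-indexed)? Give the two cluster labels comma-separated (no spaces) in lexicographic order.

1. join I+K (d=9) ⇒ IK; edges |I|=9/2, |K|=9/2
  updated: d(B,IK)=23, d(D,IK)=21, d(IK,V)=41
2. join D+V (d=18) ⇒ DV; edges |D|=9, |V|=9
  updated: d(B,DV)=37, d(DV,IK)=31
3. join B+IK (d=23) ⇒ BIK; edges |B|=23/2, |IK|=7
  updated: d(BIK,DV)=33
4. join BIK+DV (d=33) ⇒ BDIKV; edges |BIK|=5, |DV|=15/2
final tree: ((B:23/2,(I:9/2,K:9/2):7):5,(D:9,V:9):15/2)
total length: 58

D,V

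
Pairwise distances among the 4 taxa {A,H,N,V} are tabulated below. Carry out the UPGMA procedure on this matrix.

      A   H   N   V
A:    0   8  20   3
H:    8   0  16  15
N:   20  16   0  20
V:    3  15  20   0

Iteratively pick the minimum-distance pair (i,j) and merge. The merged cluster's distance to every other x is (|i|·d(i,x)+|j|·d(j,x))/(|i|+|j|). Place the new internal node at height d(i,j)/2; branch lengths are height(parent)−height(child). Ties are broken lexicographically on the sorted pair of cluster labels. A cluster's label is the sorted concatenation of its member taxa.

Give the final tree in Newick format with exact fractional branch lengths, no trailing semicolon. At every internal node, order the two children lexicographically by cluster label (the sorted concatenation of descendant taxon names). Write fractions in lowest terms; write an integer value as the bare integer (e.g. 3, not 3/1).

(((A:3/2,V:3/2):17/4,H:23/4):43/12,N:28/3)

1. join A+V (d=3) ⇒ AV; edges |A|=3/2, |V|=3/2
  updated: d(AV,H)=23/2, d(AV,N)=20
2. join AV+H (d=23/2) ⇒ AHV; edges |AV|=17/4, |H|=23/4
  updated: d(AHV,N)=56/3
3. join AHV+N (d=56/3) ⇒ AHNV; edges |AHV|=43/12, |N|=28/3
final tree: (((A:3/2,V:3/2):17/4,H:23/4):43/12,N:28/3)
total length: 311/12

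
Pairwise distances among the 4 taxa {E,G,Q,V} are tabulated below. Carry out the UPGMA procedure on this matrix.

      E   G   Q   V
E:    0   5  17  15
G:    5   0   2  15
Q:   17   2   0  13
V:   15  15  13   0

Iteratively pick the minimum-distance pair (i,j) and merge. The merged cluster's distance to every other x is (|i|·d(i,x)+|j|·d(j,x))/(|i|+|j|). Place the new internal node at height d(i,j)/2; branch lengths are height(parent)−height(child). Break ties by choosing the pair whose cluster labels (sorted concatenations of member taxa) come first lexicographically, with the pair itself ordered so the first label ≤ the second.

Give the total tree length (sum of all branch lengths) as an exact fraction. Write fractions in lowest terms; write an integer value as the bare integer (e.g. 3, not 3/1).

125/6

1. join G+Q (d=2) ⇒ GQ; edges |G|=1, |Q|=1
  updated: d(E,GQ)=11, d(GQ,V)=14
2. join E+GQ (d=11) ⇒ EGQ; edges |E|=11/2, |GQ|=9/2
  updated: d(EGQ,V)=43/3
3. join EGQ+V (d=43/3) ⇒ EGQV; edges |EGQ|=5/3, |V|=43/6
final tree: ((E:11/2,(G:1,Q:1):9/2):5/3,V:43/6)
total length: 125/6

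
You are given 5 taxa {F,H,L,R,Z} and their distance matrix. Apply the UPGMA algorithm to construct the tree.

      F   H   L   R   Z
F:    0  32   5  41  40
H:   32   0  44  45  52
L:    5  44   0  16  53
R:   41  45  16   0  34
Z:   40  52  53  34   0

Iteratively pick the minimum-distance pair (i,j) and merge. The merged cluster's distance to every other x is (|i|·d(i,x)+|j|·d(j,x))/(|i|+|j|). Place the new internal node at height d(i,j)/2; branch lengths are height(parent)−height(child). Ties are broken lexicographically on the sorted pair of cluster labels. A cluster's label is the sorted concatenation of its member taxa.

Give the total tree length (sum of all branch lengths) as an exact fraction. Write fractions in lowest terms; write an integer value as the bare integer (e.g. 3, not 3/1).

245/3

1. join F+L (d=5) ⇒ FL; edges |F|=5/2, |L|=5/2
  updated: d(FL,H)=38, d(FL,R)=57/2, d(FL,Z)=93/2
2. join FL+R (d=57/2) ⇒ FLR; edges |FL|=47/4, |R|=57/4
  updated: d(FLR,H)=121/3, d(FLR,Z)=127/3
3. join FLR+H (d=121/3) ⇒ FHLR; edges |FLR|=71/12, |H|=121/6
  updated: d(FHLR,Z)=179/4
4. join FHLR+Z (d=179/4) ⇒ FHLRZ; edges |FHLR|=53/24, |Z|=179/8
final tree: ((((F:5/2,L:5/2):47/4,R:57/4):71/12,H:121/6):53/24,Z:179/8)
total length: 245/3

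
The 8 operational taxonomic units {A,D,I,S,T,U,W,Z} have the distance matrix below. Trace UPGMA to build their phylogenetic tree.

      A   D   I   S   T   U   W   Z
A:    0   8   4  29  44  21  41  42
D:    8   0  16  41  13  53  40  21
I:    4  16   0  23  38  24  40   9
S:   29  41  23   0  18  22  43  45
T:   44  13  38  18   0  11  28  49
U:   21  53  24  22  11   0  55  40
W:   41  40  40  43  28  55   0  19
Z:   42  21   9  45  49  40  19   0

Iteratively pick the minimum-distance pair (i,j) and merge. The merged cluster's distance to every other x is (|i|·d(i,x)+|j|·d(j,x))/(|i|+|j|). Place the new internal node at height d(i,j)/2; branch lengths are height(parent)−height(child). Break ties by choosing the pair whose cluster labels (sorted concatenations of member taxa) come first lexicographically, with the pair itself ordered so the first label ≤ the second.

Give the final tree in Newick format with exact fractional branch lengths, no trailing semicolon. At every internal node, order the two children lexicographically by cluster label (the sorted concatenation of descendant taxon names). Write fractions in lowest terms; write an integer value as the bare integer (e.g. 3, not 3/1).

step 1: merge (A,I) at d=4; branch lengths A→2, I→2; new cluster AI
  updated: d(AI,D)=12, d(AI,S)=26, d(AI,T)=41, d(AI,U)=45/2, d(AI,W)=81/2, d(AI,Z)=51/2
step 2: merge (T,U) at d=11; branch lengths T→11/2, U→11/2; new cluster TU
  updated: d(AI,TU)=127/4, d(D,TU)=33, d(S,TU)=20, d(TU,W)=83/2, d(TU,Z)=89/2
step 3: merge (AI,D) at d=12; branch lengths AI→4, D→6; new cluster ADI
  updated: d(ADI,S)=31, d(ADI,TU)=193/6, d(ADI,W)=121/3, d(ADI,Z)=24
step 4: merge (W,Z) at d=19; branch lengths W→19/2, Z→19/2; new cluster WZ
  updated: d(ADI,WZ)=193/6, d(S,WZ)=44, d(TU,WZ)=43
step 5: merge (S,TU) at d=20; branch lengths S→10, TU→9/2; new cluster STU
  updated: d(ADI,STU)=286/9, d(STU,WZ)=130/3
step 6: merge (ADI,STU) at d=286/9; branch lengths ADI→89/9, STU→53/9; new cluster ADISTU
  updated: d(ADISTU,WZ)=151/4
step 7: merge (ADISTU,WZ) at d=151/4; branch lengths ADISTU→215/72, WZ→75/8; new cluster ADISTUWZ
final tree: ((((A:2,I:2):4,D:6):89/9,(S:10,(T:11/2,U:11/2):9/2):53/9):215/72,(W:19/2,Z:19/2):75/8)
total length: 3119/36

((((A:2,I:2):4,D:6):89/9,(S:10,(T:11/2,U:11/2):9/2):53/9):215/72,(W:19/2,Z:19/2):75/8)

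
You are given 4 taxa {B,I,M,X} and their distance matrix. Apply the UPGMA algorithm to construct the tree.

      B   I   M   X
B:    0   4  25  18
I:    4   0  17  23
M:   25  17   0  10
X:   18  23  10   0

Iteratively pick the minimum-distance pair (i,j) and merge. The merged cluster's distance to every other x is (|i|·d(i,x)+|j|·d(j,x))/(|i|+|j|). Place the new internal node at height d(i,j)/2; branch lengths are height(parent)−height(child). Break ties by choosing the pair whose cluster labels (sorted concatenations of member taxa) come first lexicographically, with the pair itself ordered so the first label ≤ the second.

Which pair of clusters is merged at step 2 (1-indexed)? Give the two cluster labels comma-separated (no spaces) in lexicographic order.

1. join B+I (d=4) ⇒ BI; edges |B|=2, |I|=2
  updated: d(BI,M)=21, d(BI,X)=41/2
2. join M+X (d=10) ⇒ MX; edges |M|=5, |X|=5
  updated: d(BI,MX)=83/4
3. join BI+MX (d=83/4) ⇒ BIMX; edges |BI|=67/8, |MX|=43/8
final tree: ((B:2,I:2):67/8,(M:5,X:5):43/8)
total length: 111/4

M,X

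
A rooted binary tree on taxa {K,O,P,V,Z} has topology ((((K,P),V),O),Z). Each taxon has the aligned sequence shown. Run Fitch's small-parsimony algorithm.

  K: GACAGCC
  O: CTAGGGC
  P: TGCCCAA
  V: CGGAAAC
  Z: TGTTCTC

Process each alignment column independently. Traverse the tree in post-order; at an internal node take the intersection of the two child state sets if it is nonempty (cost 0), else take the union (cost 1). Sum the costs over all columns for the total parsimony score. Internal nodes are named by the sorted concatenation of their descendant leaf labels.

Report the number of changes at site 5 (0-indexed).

KP@0: {G} ∪ {T} = {G,T} (union, +1)
KPV@0: {G,T} ∪ {C} = {C,G,T} (union, +1)
KOPV@0: {C,G,T} ∩ {C} = {C} (intersection, +0)
KOPVZ@0: {C} ∪ {T} = {C,T} (union, +1)
KP@1: {A} ∪ {G} = {A,G} (union, +1)
KPV@1: {A,G} ∩ {G} = {G} (intersection, +0)
KOPV@1: {G} ∪ {T} = {G,T} (union, +1)
KOPVZ@1: {G,T} ∩ {G} = {G} (intersection, +0)
KP@2: {C} ∩ {C} = {C} (intersection, +0)
KPV@2: {C} ∪ {G} = {C,G} (union, +1)
KOPV@2: {C,G} ∪ {A} = {A,C,G} (union, +1)
KOPVZ@2: {A,C,G} ∪ {T} = {A,C,G,T} (union, +1)
KP@3: {A} ∪ {C} = {A,C} (union, +1)
KPV@3: {A,C} ∩ {A} = {A} (intersection, +0)
KOPV@3: {A} ∪ {G} = {A,G} (union, +1)
KOPVZ@3: {A,G} ∪ {T} = {A,G,T} (union, +1)
KP@4: {G} ∪ {C} = {C,G} (union, +1)
KPV@4: {C,G} ∪ {A} = {A,C,G} (union, +1)
KOPV@4: {A,C,G} ∩ {G} = {G} (intersection, +0)
KOPVZ@4: {G} ∪ {C} = {C,G} (union, +1)
KP@5: {C} ∪ {A} = {A,C} (union, +1)
KPV@5: {A,C} ∩ {A} = {A} (intersection, +0)
KOPV@5: {A} ∪ {G} = {A,G} (union, +1)
KOPVZ@5: {A,G} ∪ {T} = {A,G,T} (union, +1)
KP@6: {C} ∪ {A} = {A,C} (union, +1)
KPV@6: {A,C} ∩ {C} = {C} (intersection, +0)
KOPV@6: {C} ∩ {C} = {C} (intersection, +0)
KOPVZ@6: {C} ∩ {C} = {C} (intersection, +0)
per-site changes: [3, 2, 3, 3, 3, 3, 1]; total = 18

3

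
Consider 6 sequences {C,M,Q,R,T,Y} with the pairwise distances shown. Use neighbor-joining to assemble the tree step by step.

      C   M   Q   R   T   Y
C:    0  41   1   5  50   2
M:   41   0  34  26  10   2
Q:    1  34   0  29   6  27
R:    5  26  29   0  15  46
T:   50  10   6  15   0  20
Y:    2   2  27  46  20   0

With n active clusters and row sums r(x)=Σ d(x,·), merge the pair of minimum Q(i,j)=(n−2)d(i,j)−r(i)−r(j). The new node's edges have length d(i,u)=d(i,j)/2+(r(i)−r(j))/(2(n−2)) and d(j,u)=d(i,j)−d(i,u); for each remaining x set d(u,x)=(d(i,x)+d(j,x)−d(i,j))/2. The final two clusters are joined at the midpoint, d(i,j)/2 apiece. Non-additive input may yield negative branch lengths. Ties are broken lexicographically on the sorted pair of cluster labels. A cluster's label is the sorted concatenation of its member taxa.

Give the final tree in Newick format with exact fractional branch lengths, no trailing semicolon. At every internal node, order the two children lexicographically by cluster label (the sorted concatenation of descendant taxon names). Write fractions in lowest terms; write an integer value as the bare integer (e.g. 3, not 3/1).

step 1: merge (M,Y) at d=2, Q=-202; branch lengths M→3, Y→-1; new cluster MY
  updated: d(C,MY)=41/2, d(MY,Q)=59/2, d(MY,R)=35, d(MY,T)=14
step 2: merge (C,R) at d=5, Q=-291/2; branch lengths C→5/4, R→15/4; new cluster CR
  updated: d(CR,MY)=101/4, d(CR,Q)=25/2, d(CR,T)=30
step 3: merge (CR,Q) at d=25/2, Q=-363/4; branch lengths CR→179/16, Q→21/16; new cluster CQR
  updated: d(CQR,MY)=169/8, d(CQR,T)=47/4
step 4: merge (CQR,MY) at d=169/8, Q=-375/8; branch lengths CQR→151/16, MY→187/16; new cluster CMQRY
  updated: d(CMQRY,T)=37/16
step 5: merge (CMQRY,T) at d=37/16; branch lengths CMQRY→37/32, T→37/32; new cluster CMQRTY
final tree: ((((C:5/4,R:15/4):179/16,Q:21/16):151/16,(M:3,Y:-1):187/16):37/32,T:37/32)
total length: 687/16

((((C:5/4,R:15/4):179/16,Q:21/16):151/16,(M:3,Y:-1):187/16):37/32,T:37/32)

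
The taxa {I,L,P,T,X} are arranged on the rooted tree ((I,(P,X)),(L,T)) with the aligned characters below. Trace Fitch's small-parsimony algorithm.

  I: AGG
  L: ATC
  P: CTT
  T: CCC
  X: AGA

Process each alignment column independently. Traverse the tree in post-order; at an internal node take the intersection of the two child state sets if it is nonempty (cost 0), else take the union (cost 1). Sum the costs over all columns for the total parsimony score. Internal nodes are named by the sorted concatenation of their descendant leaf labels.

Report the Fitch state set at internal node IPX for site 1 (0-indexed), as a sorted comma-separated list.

G

site 0, node PX: P={C} ∪ X={A} → {A,C} (+1)
site 0, node IPX: I={A} ∩ PX={A,C} → {A} (+0)
site 0, node LT: L={A} ∪ T={C} → {A,C} (+1)
site 0, node ILPTX: IPX={A} ∩ LT={A,C} → {A} (+0)
site 1, node PX: P={T} ∪ X={G} → {G,T} (+1)
site 1, node IPX: I={G} ∩ PX={G,T} → {G} (+0)
site 1, node LT: L={T} ∪ T={C} → {C,T} (+1)
site 1, node ILPTX: IPX={G} ∪ LT={C,T} → {C,G,T} (+1)
site 2, node PX: P={T} ∪ X={A} → {A,T} (+1)
site 2, node IPX: I={G} ∪ PX={A,T} → {A,G,T} (+1)
site 2, node LT: L={C} ∩ T={C} → {C} (+0)
site 2, node ILPTX: IPX={A,G,T} ∪ LT={C} → {A,C,G,T} (+1)
per-site changes: [2, 3, 3]; total = 8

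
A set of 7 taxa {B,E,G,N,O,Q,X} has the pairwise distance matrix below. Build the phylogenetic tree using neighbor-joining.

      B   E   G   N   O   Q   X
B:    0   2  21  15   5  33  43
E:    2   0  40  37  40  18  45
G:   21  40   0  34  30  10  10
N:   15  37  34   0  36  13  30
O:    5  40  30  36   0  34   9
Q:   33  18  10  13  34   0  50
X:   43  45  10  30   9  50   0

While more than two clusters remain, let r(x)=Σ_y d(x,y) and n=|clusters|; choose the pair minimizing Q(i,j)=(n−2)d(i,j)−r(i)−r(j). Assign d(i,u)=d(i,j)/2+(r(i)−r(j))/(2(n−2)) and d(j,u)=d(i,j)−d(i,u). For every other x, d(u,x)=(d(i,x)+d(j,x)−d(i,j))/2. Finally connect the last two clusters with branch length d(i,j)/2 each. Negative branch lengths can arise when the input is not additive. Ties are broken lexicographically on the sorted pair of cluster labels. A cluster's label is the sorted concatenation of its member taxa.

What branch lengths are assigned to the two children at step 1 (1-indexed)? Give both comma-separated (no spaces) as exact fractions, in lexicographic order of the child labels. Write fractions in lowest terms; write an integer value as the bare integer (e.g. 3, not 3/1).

1. join O+X (d=9, Q=-296) ⇒ OX; edges |O|=6/5, |X|=39/5
  updated: d(B,OX)=39/2, d(E,OX)=38, d(G,OX)=31/2, d(N,OX)=57/2, d(OX,Q)=75/2
2. join B+E (d=2, Q=-435/2) ⇒ BE; edges |B|=-73/16, |E|=105/16
  updated: d(BE,G)=59/2, d(BE,N)=25, d(BE,OX)=111/4, d(BE,Q)=49/2
3. join G+OX (d=31/2, Q=-607/4) ⇒ GOX; edges |G|=35/8, |OX|=89/8
  updated: d(BE,GOX)=167/8, d(GOX,N)=47/2, d(GOX,Q)=16
4. join BE+GOX (d=167/8, Q=-89) ⇒ BEGOX; edges |BE|=207/16, |GOX|=127/16
  updated: d(BEGOX,N)=221/16, d(BEGOX,Q)=157/16
5. join BEGOX+N (d=221/16, Q=-293/8) ⇒ BEGNOX; edges |BEGOX|=85/16, |N|=17/2
  updated: d(BEGNOX,Q)=9/2
6. join BEGNOX+Q (d=9/2) ⇒ BEGNOQX; edges |BEGNOX|=9/4, |Q|=9/4
final tree: ((((B:-73/16,E:105/16):207/16,(G:35/8,(O:6/5,X:39/5):89/8):127/16):85/16,N:17/2):9/4,Q:9/4)
total length: 1051/16

6/5,39/5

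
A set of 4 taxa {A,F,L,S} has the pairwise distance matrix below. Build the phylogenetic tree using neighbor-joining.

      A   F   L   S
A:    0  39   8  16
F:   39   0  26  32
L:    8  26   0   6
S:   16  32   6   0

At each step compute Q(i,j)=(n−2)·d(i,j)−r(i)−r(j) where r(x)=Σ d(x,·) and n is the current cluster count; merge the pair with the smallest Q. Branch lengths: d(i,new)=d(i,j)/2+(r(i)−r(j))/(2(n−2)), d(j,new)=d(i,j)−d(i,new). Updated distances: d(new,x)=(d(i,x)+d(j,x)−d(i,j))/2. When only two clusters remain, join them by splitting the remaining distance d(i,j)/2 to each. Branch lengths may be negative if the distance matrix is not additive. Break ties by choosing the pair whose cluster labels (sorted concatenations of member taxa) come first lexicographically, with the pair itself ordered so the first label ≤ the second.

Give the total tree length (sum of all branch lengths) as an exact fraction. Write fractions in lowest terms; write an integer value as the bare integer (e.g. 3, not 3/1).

167/4

1. join A+L (d=8, Q=-87) ⇒ AL; edges |A|=39/4, |L|=-7/4
  updated: d(AL,F)=57/2, d(AL,S)=7
2. join AL+F (d=57/2, Q=-135/2) ⇒ AFL; edges |AL|=7/4, |F|=107/4
  updated: d(AFL,S)=21/4
3. join AFL+S (d=21/4) ⇒ AFLS; edges |AFL|=21/8, |S|=21/8
final tree: (((A:39/4,L:-7/4):7/4,F:107/4):21/8,S:21/8)
total length: 167/4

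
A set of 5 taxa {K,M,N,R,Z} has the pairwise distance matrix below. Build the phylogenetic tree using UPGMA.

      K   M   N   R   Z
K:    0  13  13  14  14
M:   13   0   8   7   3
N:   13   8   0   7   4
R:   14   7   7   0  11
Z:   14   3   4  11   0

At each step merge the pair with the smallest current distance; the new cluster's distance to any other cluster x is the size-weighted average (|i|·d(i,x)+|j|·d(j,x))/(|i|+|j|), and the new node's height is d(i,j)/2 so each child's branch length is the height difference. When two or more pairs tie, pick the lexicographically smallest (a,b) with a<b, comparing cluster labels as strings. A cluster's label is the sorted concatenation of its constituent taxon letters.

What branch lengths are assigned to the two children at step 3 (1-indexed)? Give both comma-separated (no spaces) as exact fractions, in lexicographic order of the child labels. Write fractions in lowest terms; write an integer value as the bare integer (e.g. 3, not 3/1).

step 1: merge (M,Z) at d=3; branch lengths M→3/2, Z→3/2; new cluster MZ
  updated: d(K,MZ)=27/2, d(MZ,N)=6, d(MZ,R)=9
step 2: merge (MZ,N) at d=6; branch lengths MZ→3/2, N→3; new cluster MNZ
  updated: d(K,MNZ)=40/3, d(MNZ,R)=25/3
step 3: merge (MNZ,R) at d=25/3; branch lengths MNZ→7/6, R→25/6; new cluster MNRZ
  updated: d(K,MNRZ)=27/2
step 4: merge (K,MNRZ) at d=27/2; branch lengths K→27/4, MNRZ→31/12; new cluster KMNRZ
final tree: (K:27/4,(((M:3/2,Z:3/2):3/2,N:3):7/6,R:25/6):31/12)
total length: 133/6

7/6,25/6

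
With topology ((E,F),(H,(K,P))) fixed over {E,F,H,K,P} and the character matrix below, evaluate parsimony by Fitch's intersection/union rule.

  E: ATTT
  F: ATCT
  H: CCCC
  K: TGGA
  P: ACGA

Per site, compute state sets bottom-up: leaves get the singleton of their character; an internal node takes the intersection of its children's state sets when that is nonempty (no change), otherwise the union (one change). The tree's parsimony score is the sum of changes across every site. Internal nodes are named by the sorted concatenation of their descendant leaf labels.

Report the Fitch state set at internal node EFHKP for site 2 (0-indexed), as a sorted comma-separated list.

[col 0] EF: children E:{A}, F:{A} ∩→ {A}; cost 0
[col 0] KP: children K:{T}, P:{A} ∪→ {A,T}; cost 1
[col 0] HKP: children H:{C}, KP:{A,T} ∪→ {A,C,T}; cost 1
[col 0] EFHKP: children EF:{A}, HKP:{A,C,T} ∩→ {A}; cost 0
[col 1] EF: children E:{T}, F:{T} ∩→ {T}; cost 0
[col 1] KP: children K:{G}, P:{C} ∪→ {C,G}; cost 1
[col 1] HKP: children H:{C}, KP:{C,G} ∩→ {C}; cost 0
[col 1] EFHKP: children EF:{T}, HKP:{C} ∪→ {C,T}; cost 1
[col 2] EF: children E:{T}, F:{C} ∪→ {C,T}; cost 1
[col 2] KP: children K:{G}, P:{G} ∩→ {G}; cost 0
[col 2] HKP: children H:{C}, KP:{G} ∪→ {C,G}; cost 1
[col 2] EFHKP: children EF:{C,T}, HKP:{C,G} ∩→ {C}; cost 0
[col 3] EF: children E:{T}, F:{T} ∩→ {T}; cost 0
[col 3] KP: children K:{A}, P:{A} ∩→ {A}; cost 0
[col 3] HKP: children H:{C}, KP:{A} ∪→ {A,C}; cost 1
[col 3] EFHKP: children EF:{T}, HKP:{A,C} ∪→ {A,C,T}; cost 1
per-site changes: [2, 2, 2, 2]; total = 8

C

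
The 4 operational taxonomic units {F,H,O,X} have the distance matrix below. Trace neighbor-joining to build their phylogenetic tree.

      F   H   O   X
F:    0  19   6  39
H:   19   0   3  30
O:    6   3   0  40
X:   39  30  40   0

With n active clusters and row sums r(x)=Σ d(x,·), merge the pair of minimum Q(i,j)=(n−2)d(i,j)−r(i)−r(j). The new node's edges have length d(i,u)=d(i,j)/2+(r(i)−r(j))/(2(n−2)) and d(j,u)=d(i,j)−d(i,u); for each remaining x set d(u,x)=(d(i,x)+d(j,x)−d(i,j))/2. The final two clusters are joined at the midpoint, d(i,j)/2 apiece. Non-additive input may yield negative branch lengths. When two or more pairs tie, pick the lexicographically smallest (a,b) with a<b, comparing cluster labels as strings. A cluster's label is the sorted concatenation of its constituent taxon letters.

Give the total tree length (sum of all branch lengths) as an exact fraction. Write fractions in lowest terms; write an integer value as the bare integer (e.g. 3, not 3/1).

173/4

1. join F+O (d=6, Q=-101) ⇒ FO; edges |F|=27/4, |O|=-3/4
  updated: d(FO,H)=8, d(FO,X)=73/2
2. join FO+H (d=8, Q=-149/2) ⇒ FHO; edges |FO|=29/4, |H|=3/4
  updated: d(FHO,X)=117/4
3. join FHO+X (d=117/4) ⇒ FHOX; edges |FHO|=117/8, |X|=117/8
final tree: (((F:27/4,O:-3/4):29/4,H:3/4):117/8,X:117/8)
total length: 173/4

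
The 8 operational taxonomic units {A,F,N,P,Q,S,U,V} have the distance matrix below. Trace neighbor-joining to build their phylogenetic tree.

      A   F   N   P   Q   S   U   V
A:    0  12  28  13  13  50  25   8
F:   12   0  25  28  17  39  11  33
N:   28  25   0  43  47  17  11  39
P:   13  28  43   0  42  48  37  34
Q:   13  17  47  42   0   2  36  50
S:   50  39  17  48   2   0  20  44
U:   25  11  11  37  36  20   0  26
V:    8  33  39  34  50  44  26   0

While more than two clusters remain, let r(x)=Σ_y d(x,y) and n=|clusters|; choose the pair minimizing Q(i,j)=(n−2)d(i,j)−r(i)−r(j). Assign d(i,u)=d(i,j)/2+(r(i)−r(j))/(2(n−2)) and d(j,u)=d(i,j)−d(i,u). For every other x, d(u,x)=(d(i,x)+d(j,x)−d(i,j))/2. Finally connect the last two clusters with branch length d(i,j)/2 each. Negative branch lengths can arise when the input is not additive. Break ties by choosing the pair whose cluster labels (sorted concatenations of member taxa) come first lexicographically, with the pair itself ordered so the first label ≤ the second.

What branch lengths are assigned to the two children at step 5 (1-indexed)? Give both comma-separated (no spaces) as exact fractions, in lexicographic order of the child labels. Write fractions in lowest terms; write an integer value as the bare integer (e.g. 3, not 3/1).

275/32,157/32

iteration 1: select Q,S (d=2, Q=-415); attach at lengths (-1/12, 25/12); label the merged cluster QS
  updated: d(A,QS)=61/2, d(F,QS)=27, d(N,QS)=31, d(P,QS)=44, d(QS,U)=27, d(QS,V)=46
iteration 2: select A,V (d=8, Q=-525/2); attach at lengths (-59/20, 219/20); label the merged cluster AV
  updated: d(AV,F)=37/2, d(AV,N)=59/2, d(AV,P)=39/2, d(AV,QS)=137/4, d(AV,U)=43/2
iteration 3: select AV,P (d=39/2, Q=-867/4); attach at lengths (119/32, 505/32); label the merged cluster APV
  updated: d(APV,F)=27/2, d(APV,N)=53/2, d(APV,QS)=235/8, d(APV,U)=39/2
iteration 4: select N,U (d=11, Q=-129); attach at lengths (29/3, 4/3); label the merged cluster NU
  updated: d(APV,NU)=35/2, d(F,NU)=25/2, d(NU,QS)=47/2
iteration 5: select APV,F (d=27/2, Q=-691/8); attach at lengths (275/32, 157/32); label the merged cluster AFPV
  updated: d(AFPV,NU)=33/4, d(AFPV,QS)=343/16
iteration 6: select AFPV,NU (d=33/4, Q=-851/16); attach at lengths (99/32, 165/32); label the merged cluster AFNPUV
  updated: d(AFNPUV,QS)=587/32
iteration 7: select AFNPUV,QS (d=587/32); attach at lengths (587/64, 587/64); label the merged cluster AFNPQSUV
final tree: (((((A:-59/20,V:219/20):119/32,P:505/32):275/32,F:157/32):99/32,(N:29/3,U:4/3):165/32):587/64,(Q:-1/12,S:25/12):587/64)
total length: 2579/32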